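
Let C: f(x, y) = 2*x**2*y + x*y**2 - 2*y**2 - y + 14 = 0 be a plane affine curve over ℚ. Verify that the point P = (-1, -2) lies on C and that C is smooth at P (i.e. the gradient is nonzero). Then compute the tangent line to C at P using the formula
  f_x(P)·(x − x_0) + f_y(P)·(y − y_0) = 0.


Tangent line at P: 12*x + 13*y + 38 = 0.

Step 1: f(-1, -2) = 0, so P lies on C.
Step 2: partial derivatives
  f_x(x, y) = 4*x*y + y**2, f_y(x, y) = 2*x**2 + 2*x*y - 4*y - 1.
  f_x(P) = 12, f_y(P) = 13 (gradient nonzero, so P is smooth).
Step 3: tangent line at P: 12·(x − -1) + 13·(y − -2) = 0.
Expanding: 12*x + 13*y + 38 = 0.


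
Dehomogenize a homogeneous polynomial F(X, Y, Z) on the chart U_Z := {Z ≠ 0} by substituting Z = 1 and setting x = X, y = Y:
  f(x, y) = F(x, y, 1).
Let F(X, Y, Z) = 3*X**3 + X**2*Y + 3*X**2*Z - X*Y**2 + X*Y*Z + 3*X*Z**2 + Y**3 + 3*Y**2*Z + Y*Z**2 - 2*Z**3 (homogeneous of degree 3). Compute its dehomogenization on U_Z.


f(x, y) = 3*x**3 + x**2*y + 3*x**2 - x*y**2 + x*y + 3*x + y**3 + 3*y**2 + y - 2

On U_Z we set Z = 1. Each monomial c·X^i·Y^j·Z^k in F becomes c·x^i·y^j·1^k = c·x^i·y^j.
Substituting Z = 1: F(X, Y, 1) = 3*x**3 + x**2*y + 3*x**2 - x*y**2 + x*y + 3*x + y**3 + 3*y**2 + y - 2.
Note: deg(f) ≤ deg(F) = 3; strict inequality happens when F is divisible by Z (lost terms).


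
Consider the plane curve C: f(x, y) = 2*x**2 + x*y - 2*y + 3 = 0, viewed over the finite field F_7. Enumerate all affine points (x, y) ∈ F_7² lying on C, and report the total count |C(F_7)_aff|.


Affine F_7-points: {(0, 5), (1, 5), (3, 0), (4, 0), (5, 1), (6, 4)}; count = 6.

For each of the 49 pairs (x, y) ∈ F_7², evaluate f(x, y) mod 7. Record the zeros.
  x = 0: [0↦3, 1↦1, 2↦6, 3↦4, 4↦2, 5↦0, 6↦5]  zeros at y ∈ {5}
  x = 1: [0↦5, 1↦4, 2↦3, 3↦2, 4↦1, 5↦0, 6↦6]  zeros at y ∈ {5}
  x = 2: [0↦4, 1↦4, 2↦4, 3↦4, 4↦4, 5↦4, 6↦4]  zeros at y ∈ ∅
  x = 3: [0↦0, 1↦1, 2↦2, 3↦3, 4↦4, 5↦5, 6↦6]  zeros at y ∈ {0}
  x = 4: [0↦0, 1↦2, 2↦4, 3↦6, 4↦1, 5↦3, 6↦5]  zeros at y ∈ {0}
  x = 5: [0↦4, 1↦0, 2↦3, 3↦6, 4↦2, 5↦5, 6↦1]  zeros at y ∈ {1}
  x = 6: [0↦5, 1↦2, 2↦6, 3↦3, 4↦0, 5↦4, 6↦1]  zeros at y ∈ {4}
Collecting zeros: affine points = {(0, 5), (1, 5), (3, 0), (4, 0), (5, 1), (6, 4)}.
Total count |C(F_7)_aff| = 6.


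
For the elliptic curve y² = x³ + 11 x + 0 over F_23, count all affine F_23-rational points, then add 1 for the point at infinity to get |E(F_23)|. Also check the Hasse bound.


Affine points = {(0, 0), (1, 9), (1, 14), (4, 4), (4, 19), (6, 11), (6, 12), (7, 11), (7, 12), (8, 5), (8, 18), (9, 0), (10, 11), (10, 12), (11, 7), (11, 16), (14, 0), (18, 2), (18, 21), (20, 3), (20, 20), (21, 4), (21, 19)}; affine count = 23; |E(F_23)| = 24.

Discriminant check: Δ ∝ 4a³ + 27b² = 4·11³ + 27·0² = 4·1331 + 27·0 ≡ 11 (mod 23). Nonzero ⇒ E is nonsingular.
For each x ∈ F_23, compute rhs = x³ + 11·x + 0 mod 23, then count y ∈ F_23 with y² ≡ rhs.
  x = 0: rhs = 0, matching y values: 0 (1 points).
  x = 1: rhs = 12, matching y values: 9, 14 (2 points).
  x = 2: rhs = 7, matching y values: none (0 points).
  x = 3: rhs = 14, matching y values: none (0 points).
  x = 4: rhs = 16, matching y values: 4, 19 (2 points).
  x = 5: rhs = 19, matching y values: none (0 points).
  x = 6: rhs = 6, matching y values: 11, 12 (2 points).
  x = 7: rhs = 6, matching y values: 11, 12 (2 points).
  x = 8: rhs = 2, matching y values: 5, 18 (2 points).
  x = 9: rhs = 0, matching y values: 0 (1 points).
  x = 10: rhs = 6, matching y values: 11, 12 (2 points).
  x = 11: rhs = 3, matching y values: 7, 16 (2 points).
  x = 12: rhs = 20, matching y values: none (0 points).
  x = 13: rhs = 17, matching y values: none (0 points).
  x = 14: rhs = 0, matching y values: 0 (1 points).
  x = 15: rhs = 21, matching y values: none (0 points).
  x = 16: rhs = 17, matching y values: none (0 points).
  x = 17: rhs = 17, matching y values: none (0 points).
  x = 18: rhs = 4, matching y values: 2, 21 (2 points).
  x = 19: rhs = 7, matching y values: none (0 points).
  x = 20: rhs = 9, matching y values: 3, 20 (2 points).
  x = 21: rhs = 16, matching y values: 4, 19 (2 points).
  x = 22: rhs = 11, matching y values: none (0 points).
Total affine count: 23.
Full point count |E(F_23)| = 23 + 1 = 24.
Hasse bound: |24 − (23+1)| = |0| = 0 ≤ 2√23 ≈ 9.5917 ✓.


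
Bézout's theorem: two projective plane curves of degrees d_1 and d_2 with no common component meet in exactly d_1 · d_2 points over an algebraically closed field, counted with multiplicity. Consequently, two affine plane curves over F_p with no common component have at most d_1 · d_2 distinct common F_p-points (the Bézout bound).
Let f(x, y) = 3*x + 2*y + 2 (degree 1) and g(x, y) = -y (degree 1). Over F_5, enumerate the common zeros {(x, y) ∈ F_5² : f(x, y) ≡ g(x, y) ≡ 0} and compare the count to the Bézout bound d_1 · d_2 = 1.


Common zeros: {(1, 0)}; count = 1; Bézout bound = 1.

deg(f) = 1, deg(g) = 1, so Bézout bound = 1.
Scan x ∈ F_5. For each x, list the y ∈ F_5 with f(x, y) ≡ 0 and those with g(x, y) ≡ 0 (mod 5); the common zeros in that column are the intersection.
  x = 0: f ≡ 0 at y ∈ {4}; g ≡ 0 at y ∈ {0}; common: ∅.
  x = 1: f ≡ 0 at y ∈ {0}; g ≡ 0 at y ∈ {0}; common: {0}.
  x = 2: f ≡ 0 at y ∈ {1}; g ≡ 0 at y ∈ {0}; common: ∅.
  x = 3: f ≡ 0 at y ∈ {2}; g ≡ 0 at y ∈ {0}; common: ∅.
  x = 4: f ≡ 0 at y ∈ {3}; g ≡ 0 at y ∈ {0}; common: ∅.
Collecting: common zeros = {(1, 0)}, so the count is 1.
Comparison with the Bézout bound: 1 ≤ 1 = deg(f)·deg(g), as expected for curves with no common component (the bound is attained).


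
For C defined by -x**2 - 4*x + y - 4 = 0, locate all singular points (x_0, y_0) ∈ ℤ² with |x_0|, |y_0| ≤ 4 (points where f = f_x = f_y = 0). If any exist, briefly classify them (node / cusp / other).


No singular points in the scanned grid; C is smooth there.

Compute partial derivatives:
  f_x = -2*x - 4.
  f_y = 1.
f_y = 1 is a nonzero constant, so f_y never vanishes: no point (x, y) can satisfy f = f_x = f_y = 0. In particular no (x, y) ∈ {−4, ..., 4}² is singular; the curve is smooth.


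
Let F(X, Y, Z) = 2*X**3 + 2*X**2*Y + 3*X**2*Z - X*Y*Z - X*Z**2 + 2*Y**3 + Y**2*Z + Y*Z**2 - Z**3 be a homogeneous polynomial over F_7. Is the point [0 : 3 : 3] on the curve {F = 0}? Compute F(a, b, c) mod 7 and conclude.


F(0,3,3) ≡ 4 (mod 7); P is NOT on the curve.

Evaluate F(0, 3, 3) term-by-term (mod 7).
  2*X**3 ↦ 2·0·1·1 = 0
  2*X**2*Y ↦ 2·0·3·1 = 0
  3*X**2*Z ↦ 3·0·1·3 = 0
  -X*Y*Z ↦ -1·0·3·3 = 0
  -X*Z**2 ↦ -1·0·1·9 = 0
  2*Y**3 ↦ 2·1·27·1 = 54
  Y**2*Z ↦ 1·1·9·3 = 27
  Y*Z**2 ↦ 1·1·3·9 = 27
  -Z**3 ↦ -1·1·1·27 = -27
Sum: F(0, 3, 3) = (0) + (0) + (0) + (0) + (0) + (54) + (27) + (27) + (-27) = 81.
Reducing mod 7: 81 ≡ 4 (mod 7).
Since F(a, b, c) ≡ 4 ≠ 0 (mod 7), P does NOT lie on the curve.


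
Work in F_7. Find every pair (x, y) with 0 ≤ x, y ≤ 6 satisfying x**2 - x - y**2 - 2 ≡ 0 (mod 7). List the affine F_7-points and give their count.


Affine F_7-points: {(2, 0), (3, 2), (3, 5), (5, 2), (5, 5), (6, 0)}; count = 6.

For each of the 49 pairs (x, y) ∈ F_7², evaluate f(x, y) mod 7. Record the zeros.
  x = 0: [0↦5, 1↦4, 2↦1, 3↦3, 4↦3, 5↦1, 6↦4]  zeros at y ∈ ∅
  x = 1: [0↦5, 1↦4, 2↦1, 3↦3, 4↦3, 5↦1, 6↦4]  zeros at y ∈ ∅
  x = 2: [0↦0, 1↦6, 2↦3, 3↦5, 4↦5, 5↦3, 6↦6]  zeros at y ∈ {0}
  x = 3: [0↦4, 1↦3, 2↦0, 3↦2, 4↦2, 5↦0, 6↦3]  zeros at y ∈ {2, 5}
  x = 4: [0↦3, 1↦2, 2↦6, 3↦1, 4↦1, 5↦6, 6↦2]  zeros at y ∈ ∅
  x = 5: [0↦4, 1↦3, 2↦0, 3↦2, 4↦2, 5↦0, 6↦3]  zeros at y ∈ {2, 5}
  x = 6: [0↦0, 1↦6, 2↦3, 3↦5, 4↦5, 5↦3, 6↦6]  zeros at y ∈ {0}
Collecting zeros: affine points = {(2, 0), (3, 2), (3, 5), (5, 2), (5, 5), (6, 0)}.
Total count |C(F_7)_aff| = 6.


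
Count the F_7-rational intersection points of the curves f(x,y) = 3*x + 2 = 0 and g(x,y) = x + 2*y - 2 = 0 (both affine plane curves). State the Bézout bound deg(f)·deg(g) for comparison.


Common zeros: {(4, 6)}; count = 1; Bézout bound = 1.

deg(f) = 1, deg(g) = 1, so Bézout bound = 1.
Scan x ∈ F_7. For each x, list the y ∈ F_7 with f(x, y) ≡ 0 and those with g(x, y) ≡ 0 (mod 7); the common zeros in that column are the intersection.
  x = 0: f ≡ 0 at y ∈ ∅; g ≡ 0 at y ∈ {1}; common: ∅.
  x = 1: f ≡ 0 at y ∈ ∅; g ≡ 0 at y ∈ {4}; common: ∅.
  x = 2: f ≡ 0 at y ∈ ∅; g ≡ 0 at y ∈ {0}; common: ∅.
  x = 3: f ≡ 0 at y ∈ ∅; g ≡ 0 at y ∈ {3}; common: ∅.
  x = 4: f ≡ 0 at y ∈ {0, 1, 2, 3, 4, 5, 6}; g ≡ 0 at y ∈ {6}; common: {6}.
  x = 5: f ≡ 0 at y ∈ ∅; g ≡ 0 at y ∈ {2}; common: ∅.
  x = 6: f ≡ 0 at y ∈ ∅; g ≡ 0 at y ∈ {5}; common: ∅.
Collecting: common zeros = {(4, 6)}, so the count is 1.
Comparison with the Bézout bound: 1 ≤ 1 = deg(f)·deg(g), as expected for curves with no common component (the bound is attained).


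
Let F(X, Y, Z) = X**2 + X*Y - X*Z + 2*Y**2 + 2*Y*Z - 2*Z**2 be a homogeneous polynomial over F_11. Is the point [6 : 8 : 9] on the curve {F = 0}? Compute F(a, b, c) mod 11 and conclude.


F(6,8,9) ≡ 8 (mod 11); P is NOT on the curve.

Evaluate F(6, 8, 9) term-by-term (mod 11).
  X**2 ↦ 1·36·1·1 = 36
  X*Y ↦ 1·6·8·1 = 48
  -X*Z ↦ -1·6·1·9 = -54
  2*Y**2 ↦ 2·1·64·1 = 128
  2*Y*Z ↦ 2·1·8·9 = 144
  -2*Z**2 ↦ -2·1·1·81 = -162
Sum: F(6, 8, 9) = (36) + (48) + (-54) + (128) + (144) + (-162) = 140.
Reducing mod 11: 140 ≡ 8 (mod 11).
Since F(a, b, c) ≡ 8 ≠ 0 (mod 11), P does NOT lie on the curve.


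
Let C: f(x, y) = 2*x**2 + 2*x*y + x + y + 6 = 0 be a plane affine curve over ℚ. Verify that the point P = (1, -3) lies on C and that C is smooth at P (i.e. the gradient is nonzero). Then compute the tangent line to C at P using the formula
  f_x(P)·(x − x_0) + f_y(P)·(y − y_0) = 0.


Tangent line at P: -x + 3*y + 10 = 0.

Step 1: f(1, -3) = 0, so P lies on C.
Step 2: partial derivatives
  f_x(x, y) = 4*x + 2*y + 1, f_y(x, y) = 2*x + 1.
  f_x(P) = -1, f_y(P) = 3 (gradient nonzero, so P is smooth).
Step 3: tangent line at P: -1·(x − 1) + 3·(y − -3) = 0.
Expanding: -x + 3*y + 10 = 0.


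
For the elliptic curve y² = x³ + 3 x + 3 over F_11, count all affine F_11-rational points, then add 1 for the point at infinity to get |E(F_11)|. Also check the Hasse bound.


Affine points = {(0, 5), (0, 6), (5, 0), (7, 2), (7, 9), (8, 0), (9, 0)}; affine count = 7; |E(F_11)| = 8.

Discriminant check: Δ ∝ 4a³ + 27b² = 4·3³ + 27·3² = 4·27 + 27·9 ≡ 10 (mod 11). Nonzero ⇒ E is nonsingular.
For each x ∈ F_11, compute rhs = x³ + 3·x + 3 mod 11, then count y ∈ F_11 with y² ≡ rhs.
  x = 0: rhs = 3, matching y values: 5, 6 (2 points).
  x = 1: rhs = 7, matching y values: none (0 points).
  x = 2: rhs = 6, matching y values: none (0 points).
  x = 3: rhs = 6, matching y values: none (0 points).
  x = 4: rhs = 2, matching y values: none (0 points).
  x = 5: rhs = 0, matching y values: 0 (1 points).
  x = 6: rhs = 6, matching y values: none (0 points).
  x = 7: rhs = 4, matching y values: 2, 9 (2 points).
  x = 8: rhs = 0, matching y values: 0 (1 points).
  x = 9: rhs = 0, matching y values: 0 (1 points).
  x = 10: rhs = 10, matching y values: none (0 points).
Total affine count: 7.
Full point count |E(F_11)| = 7 + 1 = 8.
Hasse bound: |8 − (11+1)| = |-4| = 4 ≤ 2√11 ≈ 6.6332 ✓.


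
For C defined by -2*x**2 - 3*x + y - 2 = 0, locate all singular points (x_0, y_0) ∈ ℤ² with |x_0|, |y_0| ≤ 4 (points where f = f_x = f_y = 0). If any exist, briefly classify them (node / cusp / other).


No singular points in the scanned grid; C is smooth there.

Compute partial derivatives:
  f_x = -4*x - 3.
  f_y = 1.
f_y = 1 is a nonzero constant, so f_y never vanishes: no point (x, y) can satisfy f = f_x = f_y = 0. In particular no (x, y) ∈ {−4, ..., 4}² is singular; the curve is smooth.


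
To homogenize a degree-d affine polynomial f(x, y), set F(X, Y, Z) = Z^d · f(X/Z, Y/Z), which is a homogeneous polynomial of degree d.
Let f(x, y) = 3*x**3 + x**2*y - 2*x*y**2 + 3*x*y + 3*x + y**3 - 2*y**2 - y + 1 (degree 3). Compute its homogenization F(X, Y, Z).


F(X, Y, Z) = 3*X**3 + X**2*Y - 2*X*Y**2 + 3*X*Y*Z + 3*X*Z**2 + Y**3 - 2*Y**2*Z - Y*Z**2 + Z**3

deg(f) = 3.
Substitute x = X/Z, y = Y/Z into f, then multiply by Z^3.
  monomial 3·x^3·y^0 ↦ 3·X^3·Y^0·Z^0.
  monomial 1·x^2·y^1 ↦ 1·X^2·Y^1·Z^0.
  monomial -2·x^1·y^2 ↦ -2·X^1·Y^2·Z^0.
  monomial 3·x^1·y^1 ↦ 3·X^1·Y^1·Z^1.
  monomial 3·x^1·y^0 ↦ 3·X^1·Y^0·Z^2.
  monomial 1·x^0·y^3 ↦ 1·X^0·Y^3·Z^0.
  monomial -2·x^0·y^2 ↦ -2·X^0·Y^2·Z^1.
  monomial -1·x^0·y^1 ↦ -1·X^0·Y^1·Z^2.
  monomial 1·x^0·y^0 ↦ 1·X^0·Y^0·Z^3.
Collecting: F(X, Y, Z) = 3*X**3 + X**2*Y - 2*X*Y**2 + 3*X*Y*Z + 3*X*Z**2 + Y**3 - 2*Y**2*Z - Y*Z**2 + Z**3.


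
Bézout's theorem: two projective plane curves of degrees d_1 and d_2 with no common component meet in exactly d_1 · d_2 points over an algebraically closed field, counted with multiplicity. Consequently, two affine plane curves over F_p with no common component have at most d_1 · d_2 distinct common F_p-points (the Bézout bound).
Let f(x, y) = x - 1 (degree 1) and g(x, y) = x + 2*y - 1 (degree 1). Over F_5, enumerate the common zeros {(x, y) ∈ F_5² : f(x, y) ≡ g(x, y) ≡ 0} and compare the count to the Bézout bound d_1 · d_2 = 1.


Common zeros: {(1, 0)}; count = 1; Bézout bound = 1.

deg(f) = 1, deg(g) = 1, so Bézout bound = 1.
Scan x ∈ F_5. For each x, list the y ∈ F_5 with f(x, y) ≡ 0 and those with g(x, y) ≡ 0 (mod 5); the common zeros in that column are the intersection.
  x = 0: f ≡ 0 at y ∈ ∅; g ≡ 0 at y ∈ {3}; common: ∅.
  x = 1: f ≡ 0 at y ∈ {0, 1, 2, 3, 4}; g ≡ 0 at y ∈ {0}; common: {0}.
  x = 2: f ≡ 0 at y ∈ ∅; g ≡ 0 at y ∈ {2}; common: ∅.
  x = 3: f ≡ 0 at y ∈ ∅; g ≡ 0 at y ∈ {4}; common: ∅.
  x = 4: f ≡ 0 at y ∈ ∅; g ≡ 0 at y ∈ {1}; common: ∅.
Collecting: common zeros = {(1, 0)}, so the count is 1.
Comparison with the Bézout bound: 1 ≤ 1 = deg(f)·deg(g), as expected for curves with no common component (the bound is attained).


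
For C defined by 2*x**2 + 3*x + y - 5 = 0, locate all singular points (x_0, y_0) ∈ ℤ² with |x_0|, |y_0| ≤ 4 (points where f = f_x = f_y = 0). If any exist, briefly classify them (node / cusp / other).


No singular points in the scanned grid; C is smooth there.

Compute partial derivatives:
  f_x = 4*x + 3.
  f_y = 1.
f_y = 1 is a nonzero constant, so f_y never vanishes: no point (x, y) can satisfy f = f_x = f_y = 0. In particular no (x, y) ∈ {−4, ..., 4}² is singular; the curve is smooth.


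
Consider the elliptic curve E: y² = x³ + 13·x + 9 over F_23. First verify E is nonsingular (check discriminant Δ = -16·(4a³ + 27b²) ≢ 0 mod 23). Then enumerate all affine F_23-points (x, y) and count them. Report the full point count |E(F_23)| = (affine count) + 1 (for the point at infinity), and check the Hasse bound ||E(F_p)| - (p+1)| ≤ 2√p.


Affine points = {(0, 3), (0, 20), (1, 0), (3, 11), (3, 12), (6, 2), (6, 21), (7, 11), (7, 12), (8, 2), (8, 21), (9, 2), (9, 21), (10, 9), (10, 14), (13, 11), (13, 12), (16, 9), (16, 14), (18, 7), (18, 16), (19, 10), (19, 13), (20, 9), (20, 14), (22, 8), (22, 15)}; affine count = 27; |E(F_23)| = 28.

Discriminant check: Δ ∝ 4a³ + 27b² = 4·13³ + 27·9² = 4·2197 + 27·81 ≡ 4 (mod 23). Nonzero ⇒ E is nonsingular.
For each x ∈ F_23, compute rhs = x³ + 13·x + 9 mod 23, then count y ∈ F_23 with y² ≡ rhs.
  x = 0: rhs = 9, matching y values: 3, 20 (2 points).
  x = 1: rhs = 0, matching y values: 0 (1 points).
  x = 2: rhs = 20, matching y values: none (0 points).
  x = 3: rhs = 6, matching y values: 11, 12 (2 points).
  x = 4: rhs = 10, matching y values: none (0 points).
  x = 5: rhs = 15, matching y values: none (0 points).
  x = 6: rhs = 4, matching y values: 2, 21 (2 points).
  x = 7: rhs = 6, matching y values: 11, 12 (2 points).
  x = 8: rhs = 4, matching y values: 2, 21 (2 points).
  x = 9: rhs = 4, matching y values: 2, 21 (2 points).
  x = 10: rhs = 12, matching y values: 9, 14 (2 points).
  x = 11: rhs = 11, matching y values: none (0 points).
  x = 12: rhs = 7, matching y values: none (0 points).
  x = 13: rhs = 6, matching y values: 11, 12 (2 points).
  x = 14: rhs = 14, matching y values: none (0 points).
  x = 15: rhs = 14, matching y values: none (0 points).
  x = 16: rhs = 12, matching y values: 9, 14 (2 points).
  x = 17: rhs = 14, matching y values: none (0 points).
  x = 18: rhs = 3, matching y values: 7, 16 (2 points).
  x = 19: rhs = 8, matching y values: 10, 13 (2 points).
  x = 20: rhs = 12, matching y values: 9, 14 (2 points).
  x = 21: rhs = 21, matching y values: none (0 points).
  x = 22: rhs = 18, matching y values: 8, 15 (2 points).
Total affine count: 27.
Full point count |E(F_23)| = 27 + 1 = 28.
Hasse bound: |28 − (23+1)| = |4| = 4 ≤ 2√23 ≈ 9.5917 ✓.


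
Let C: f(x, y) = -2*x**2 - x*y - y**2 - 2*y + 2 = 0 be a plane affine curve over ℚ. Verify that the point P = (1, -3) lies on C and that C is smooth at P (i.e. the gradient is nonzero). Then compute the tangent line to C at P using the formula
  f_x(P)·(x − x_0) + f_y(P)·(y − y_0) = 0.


Tangent line at P: -x + 3*y + 10 = 0.

Step 1: f(1, -3) = 0, so P lies on C.
Step 2: partial derivatives
  f_x(x, y) = -4*x - y, f_y(x, y) = -x - 2*y - 2.
  f_x(P) = -1, f_y(P) = 3 (gradient nonzero, so P is smooth).
Step 3: tangent line at P: -1·(x − 1) + 3·(y − -3) = 0.
Expanding: -x + 3*y + 10 = 0.


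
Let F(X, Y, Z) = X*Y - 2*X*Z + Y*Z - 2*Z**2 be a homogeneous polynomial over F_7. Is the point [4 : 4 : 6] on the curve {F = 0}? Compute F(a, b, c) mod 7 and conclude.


F(4,4,6) ≡ 4 (mod 7); P is NOT on the curve.

Evaluate F(4, 4, 6) term-by-term (mod 7).
  X*Y ↦ 1·4·4·1 = 16
  -2*X*Z ↦ -2·4·1·6 = -48
  Y*Z ↦ 1·1·4·6 = 24
  -2*Z**2 ↦ -2·1·1·36 = -72
Sum: F(4, 4, 6) = (16) + (-48) + (24) + (-72) = -80.
Reducing mod 7: -80 ≡ 4 (mod 7).
Since F(a, b, c) ≡ 4 ≠ 0 (mod 7), P does NOT lie on the curve.


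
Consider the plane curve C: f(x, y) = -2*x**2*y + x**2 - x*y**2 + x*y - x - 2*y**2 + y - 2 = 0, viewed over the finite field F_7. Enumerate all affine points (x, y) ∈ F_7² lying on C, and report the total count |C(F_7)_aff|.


Affine F_7-points: {(1, 2), (1, 5), (2, 0), (2, 4), (5, 2), (6, 0), (6, 5)}; count = 7.

For each of the 49 pairs (x, y) ∈ F_7², evaluate f(x, y) mod 7. Record the zeros.
  x = 0: [0↦5, 1↦4, 2↦6, 3↦4, 4↦5, 5↦2, 6↦2]  zeros at y ∈ ∅
  x = 1: [0↦5, 1↦2, 2↦0, 3↦6, 4↦6, 5↦0, 6↦2]  zeros at y ∈ {2, 5}
  x = 2: [0↦0, 1↦5, 2↦2, 3↦5, 4↦0, 5↦1, 6↦1]  zeros at y ∈ {0, 4}
  x = 3: [0↦4, 1↦6, 2↦5, 3↦1, 4↦1, 5↦5, 6↦6]  zeros at y ∈ ∅
  x = 4: [0↦3, 1↦5, 2↦2, 3↦1, 4↦2, 5↦5, 6↦3]  zeros at y ∈ ∅
  x = 5: [0↦4, 1↦2, 2↦0, 3↦5, 4↦3, 5↦1, 6↦6]  zeros at y ∈ {2}
  x = 6: [0↦0, 1↦4, 2↦6, 3↦6, 4↦4, 5↦0, 6↦1]  zeros at y ∈ {0, 5}
Collecting zeros: affine points = {(1, 2), (1, 5), (2, 0), (2, 4), (5, 2), (6, 0), (6, 5)}.
Total count |C(F_7)_aff| = 7.


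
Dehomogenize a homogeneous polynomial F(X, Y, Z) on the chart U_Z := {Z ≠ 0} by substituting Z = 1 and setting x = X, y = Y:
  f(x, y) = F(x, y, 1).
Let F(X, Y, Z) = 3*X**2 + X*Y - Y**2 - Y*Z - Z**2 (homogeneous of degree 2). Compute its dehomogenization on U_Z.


f(x, y) = 3*x**2 + x*y - y**2 - y - 1

On U_Z we set Z = 1. Each monomial c·X^i·Y^j·Z^k in F becomes c·x^i·y^j·1^k = c·x^i·y^j.
Substituting Z = 1: F(X, Y, 1) = 3*x**2 + x*y - y**2 - y - 1.
Note: deg(f) ≤ deg(F) = 2; strict inequality happens when F is divisible by Z (lost terms).


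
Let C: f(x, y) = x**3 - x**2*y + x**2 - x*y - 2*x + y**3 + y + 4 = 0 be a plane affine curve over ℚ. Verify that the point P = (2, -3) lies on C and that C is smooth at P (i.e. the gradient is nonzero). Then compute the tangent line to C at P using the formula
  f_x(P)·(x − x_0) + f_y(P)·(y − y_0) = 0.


Tangent line at P: 29*x + 22*y + 8 = 0.

Step 1: f(2, -3) = 0, so P lies on C.
Step 2: partial derivatives
  f_x(x, y) = 3*x**2 - 2*x*y + 2*x - y - 2, f_y(x, y) = -x**2 - x + 3*y**2 + 1.
  f_x(P) = 29, f_y(P) = 22 (gradient nonzero, so P is smooth).
Step 3: tangent line at P: 29·(x − 2) + 22·(y − -3) = 0.
Expanding: 29*x + 22*y + 8 = 0.


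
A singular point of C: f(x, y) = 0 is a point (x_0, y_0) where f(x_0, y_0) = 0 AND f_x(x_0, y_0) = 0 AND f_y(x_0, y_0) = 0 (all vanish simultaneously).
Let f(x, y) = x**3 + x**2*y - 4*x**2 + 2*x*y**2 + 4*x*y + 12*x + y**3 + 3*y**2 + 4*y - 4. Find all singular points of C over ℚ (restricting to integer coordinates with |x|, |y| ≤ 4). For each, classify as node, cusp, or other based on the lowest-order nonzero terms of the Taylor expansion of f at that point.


Singular points: {(2, -2)}; classification: cusp.

Compute partial derivatives:
  f_x = 3*x**2 + 2*x*y - 8*x + 2*y**2 + 4*y + 12.
  f_y = x**2 + 4*x*y + 4*x + 3*y**2 + 6*y + 4.
Scan x_0 ∈ {−4, ..., 4}. For each x_0, f_y(x_0, y) is a polynomial in y; find its integer roots y ∈ {−4, ..., 4}, then test f_x and f at those candidates.
  x = -4: f_y(-4, y) = 3*y**2 - 10*y + 4; no integer root y with |y| ≤ 4.
  x = -3: f_y(-3, y) = 3*y**2 - 6*y + 1; no integer root y with |y| ≤ 4.
  x = -2: f_y(-2, y) = 3*y**2 - 2*y; vanishes at y ∈ {0}. (-2, 0): f_x = 40 ≠ 0.
  x = -1: f_y(-1, y) = 3*y**2 + 2*y + 1; no integer root y with |y| ≤ 4.
  x = 0: f_y(0, y) = 3*y**2 + 6*y + 4; no integer root y with |y| ≤ 4.
  x = 1: f_y(1, y) = 3*y**2 + 10*y + 9; no integer root y with |y| ≤ 4.
  x = 2: f_y(2, y) = 3*y**2 + 14*y + 16; vanishes at y ∈ {-2}. (2, -2): f_x = 0, f = 0 — SINGULAR.
  x = 3: f_y(3, y) = 3*y**2 + 18*y + 25; no integer root y with |y| ≤ 4.
  x = 4: f_y(4, y) = 3*y**2 + 22*y + 36; no integer root y with |y| ≤ 4.
Only singular point on the grid: (2, -2).
Classify: substitute x = 2 + u, y = -2 + v and expand: f = u**3 + u**2*v + 2*u*v**2 + v**3 + v**2.
No constant or linear terms (consistent with a singular point). Quadratic part: v**2. Cubic part: u**3 + u**2*v + 2*u*v**2 + v**3.
The quadratic part v**2 is a perfect square, so there is a single (double) tangent line v = 0, i.e. y = -2. Restricting the cubic part to that line (v = 0) leaves u**3 ≠ 0, so f is not divisible by v and the branch is v² ≈ -u**3 to lowest order — this is a cusp.
Classification: cusp.


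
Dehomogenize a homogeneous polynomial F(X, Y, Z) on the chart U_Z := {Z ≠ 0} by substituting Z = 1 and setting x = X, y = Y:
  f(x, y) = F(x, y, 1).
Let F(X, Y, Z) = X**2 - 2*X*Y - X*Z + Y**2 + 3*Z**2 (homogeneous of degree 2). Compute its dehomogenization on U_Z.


f(x, y) = x**2 - 2*x*y - x + y**2 + 3

On U_Z we set Z = 1. Each monomial c·X^i·Y^j·Z^k in F becomes c·x^i·y^j·1^k = c·x^i·y^j.
Substituting Z = 1: F(X, Y, 1) = x**2 - 2*x*y - x + y**2 + 3.
Note: deg(f) ≤ deg(F) = 2; strict inequality happens when F is divisible by Z (lost terms).


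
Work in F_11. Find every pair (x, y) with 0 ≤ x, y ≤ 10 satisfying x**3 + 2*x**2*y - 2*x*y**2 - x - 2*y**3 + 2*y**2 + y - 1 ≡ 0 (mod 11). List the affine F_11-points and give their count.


Affine F_11-points: {(0, 1), (1, 1), (1, 2), (1, 8), (3, 7), (4, 4), (4, 5), (4, 10), (6, 0), (8, 1), (8, 6), (8, 8)}; count = 12.

For each of the 121 pairs (x, y) ∈ F_11², evaluate f(x, y) mod 11. Record the zeros.
  x = 0: [0↦10, 1↦0, 2↦4, 3↦10, 4↦6, 5↦2, 6↦8, 7↦1, 8↦2, 9↦10, 10↦2]  zeros at y ∈ {1}
  x = 1: [0↦10, 1↦0, 2↦0, 3↦9, 4↦4, 5↦6, 6↦3, 7↦5, 8↦0, 9↦9, 10↦9]  zeros at y ∈ {1, 2, 8}
  x = 2: [0↦5, 1↦10, 2↦10, 3↦4, 4↦2, 5↦3, 6↦6, 7↦10, 8↦3, 9↦6, 10↦7]  zeros at y ∈ ∅
  x = 3: [0↦1, 1↦3, 2↦7, 3↦1, 4↦6, 5↦10, 6↦1, 7↦0, 8↦6, 9↦7, 10↦2]  zeros at y ∈ {7}
  x = 4: [0↦4, 1↦7, 2↦8, 3↦6, 4↦0, 5↦0, 6↦5, 7↦3, 8↦4, 9↦7, 10↦0]  zeros at y ∈ {4, 5, 10}
  x = 5: [0↦9, 1↦6, 2↦8, 3↦3, 4↦1, 5↦1, 6↦2, 7↦3, 8↦3, 9↦1, 10↦7]  zeros at y ∈ ∅
  x = 6: [0↦0, 1↦6, 2↦2, 3↦9, 4↦4, 5↦8, 6↦9, 7↦6, 8↦9, 9↦6, 10↦7]  zeros at y ∈ {0}
  x = 7: [0↦5, 1↦2, 2↦7, 3↦8, 4↦4, 5↦5, 6↦10, 7↦7, 8↦6, 9↦6, 10↦6]  zeros at y ∈ ∅
  x = 8: [0↦8, 1↦0, 2↦7, 3↦6, 4↦7, 5↦9, 6↦0, 7↦1, 8↦0, 9↦7, 10↦10]  zeros at y ∈ {1, 6, 8}
  x = 9: [0↦4, 1↦6, 2↦8, 3↦9, 4↦8, 5↦4, 6↦7, 7↦5, 8↦8, 9↦4, 10↦3]  zeros at y ∈ ∅
  x = 10: [0↦10, 1↦4, 2↦5, 3↦1, 4↦2, 5↦7, 6↦4, 7↦3, 8↦3, 9↦3, 10↦2]  zeros at y ∈ ∅
Collecting zeros: affine points = {(0, 1), (1, 1), (1, 2), (1, 8), (3, 7), (4, 4), (4, 5), (4, 10), (6, 0), (8, 1), (8, 6), (8, 8)}.
Total count |C(F_11)_aff| = 12.


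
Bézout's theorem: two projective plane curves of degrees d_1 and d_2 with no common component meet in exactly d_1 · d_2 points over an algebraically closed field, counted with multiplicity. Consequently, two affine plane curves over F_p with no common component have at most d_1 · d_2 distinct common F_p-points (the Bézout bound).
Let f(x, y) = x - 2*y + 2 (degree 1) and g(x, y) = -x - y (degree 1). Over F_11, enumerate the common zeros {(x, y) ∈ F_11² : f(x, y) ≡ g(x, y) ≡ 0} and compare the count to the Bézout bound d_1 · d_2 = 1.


Common zeros: {(3, 8)}; count = 1; Bézout bound = 1.

deg(f) = 1, deg(g) = 1, so Bézout bound = 1.
Scan x ∈ F_11. For each x, list the y ∈ F_11 with f(x, y) ≡ 0 and those with g(x, y) ≡ 0 (mod 11); the common zeros in that column are the intersection.
  x = 0: f ≡ 0 at y ∈ {1}; g ≡ 0 at y ∈ {0}; common: ∅.
  x = 1: f ≡ 0 at y ∈ {7}; g ≡ 0 at y ∈ {10}; common: ∅.
  x = 2: f ≡ 0 at y ∈ {2}; g ≡ 0 at y ∈ {9}; common: ∅.
  x = 3: f ≡ 0 at y ∈ {8}; g ≡ 0 at y ∈ {8}; common: {8}.
  x = 4: f ≡ 0 at y ∈ {3}; g ≡ 0 at y ∈ {7}; common: ∅.
  x = 5: f ≡ 0 at y ∈ {9}; g ≡ 0 at y ∈ {6}; common: ∅.
  x = 6: f ≡ 0 at y ∈ {4}; g ≡ 0 at y ∈ {5}; common: ∅.
  x = 7: f ≡ 0 at y ∈ {10}; g ≡ 0 at y ∈ {4}; common: ∅.
  x = 8: f ≡ 0 at y ∈ {5}; g ≡ 0 at y ∈ {3}; common: ∅.
  x = 9: f ≡ 0 at y ∈ {0}; g ≡ 0 at y ∈ {2}; common: ∅.
  x = 10: f ≡ 0 at y ∈ {6}; g ≡ 0 at y ∈ {1}; common: ∅.
Collecting: common zeros = {(3, 8)}, so the count is 1.
Comparison with the Bézout bound: 1 ≤ 1 = deg(f)·deg(g), as expected for curves with no common component (the bound is attained).


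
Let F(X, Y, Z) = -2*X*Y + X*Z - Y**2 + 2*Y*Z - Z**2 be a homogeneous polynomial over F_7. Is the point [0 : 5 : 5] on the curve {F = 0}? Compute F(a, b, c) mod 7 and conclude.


F(0,5,5) ≡ 0 (mod 7); P is on the curve.

Evaluate F(0, 5, 5) term-by-term (mod 7).
  -2*X*Y ↦ -2·0·5·1 = 0
  X*Z ↦ 1·0·1·5 = 0
  -Y**2 ↦ -1·1·25·1 = -25
  2*Y*Z ↦ 2·1·5·5 = 50
  -Z**2 ↦ -1·1·1·25 = -25
Sum: F(0, 5, 5) = (0) + (0) + (-25) + (50) + (-25) = 0.
Reducing mod 7: 0 ≡ 0 (mod 7).
Since F(a, b, c) ≡ 0 (mod 7), P lies on the curve.


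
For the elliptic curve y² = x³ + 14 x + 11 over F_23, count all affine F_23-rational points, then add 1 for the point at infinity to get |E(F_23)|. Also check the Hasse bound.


Affine points = {(1, 7), (1, 16), (2, 1), (2, 22), (4, 4), (4, 19), (6, 9), (6, 14), (10, 1), (10, 22), (11, 1), (11, 22), (15, 10), (15, 13), (18, 0), (19, 11), (19, 12)}; affine count = 17; |E(F_23)| = 18.

Discriminant check: Δ ∝ 4a³ + 27b² = 4·14³ + 27·11² = 4·2744 + 27·121 ≡ 6 (mod 23). Nonzero ⇒ E is nonsingular.
For each x ∈ F_23, compute rhs = x³ + 14·x + 11 mod 23, then count y ∈ F_23 with y² ≡ rhs.
  x = 0: rhs = 11, matching y values: none (0 points).
  x = 1: rhs = 3, matching y values: 7, 16 (2 points).
  x = 2: rhs = 1, matching y values: 1, 22 (2 points).
  x = 3: rhs = 11, matching y values: none (0 points).
  x = 4: rhs = 16, matching y values: 4, 19 (2 points).
  x = 5: rhs = 22, matching y values: none (0 points).
  x = 6: rhs = 12, matching y values: 9, 14 (2 points).
  x = 7: rhs = 15, matching y values: none (0 points).
  x = 8: rhs = 14, matching y values: none (0 points).
  x = 9: rhs = 15, matching y values: none (0 points).
  x = 10: rhs = 1, matching y values: 1, 22 (2 points).
  x = 11: rhs = 1, matching y values: 1, 22 (2 points).
  x = 12: rhs = 21, matching y values: none (0 points).
  x = 13: rhs = 21, matching y values: none (0 points).
  x = 14: rhs = 7, matching y values: none (0 points).
  x = 15: rhs = 8, matching y values: 10, 13 (2 points).
  x = 16: rhs = 7, matching y values: none (0 points).
  x = 17: rhs = 10, matching y values: none (0 points).
  x = 18: rhs = 0, matching y values: 0 (1 points).
  x = 19: rhs = 6, matching y values: 11, 12 (2 points).
  x = 20: rhs = 11, matching y values: none (0 points).
  x = 21: rhs = 21, matching y values: none (0 points).
  x = 22: rhs = 19, matching y values: none (0 points).
Total affine count: 17.
Full point count |E(F_23)| = 17 + 1 = 18.
Hasse bound: |18 − (23+1)| = |-6| = 6 ≤ 2√23 ≈ 9.5917 ✓.


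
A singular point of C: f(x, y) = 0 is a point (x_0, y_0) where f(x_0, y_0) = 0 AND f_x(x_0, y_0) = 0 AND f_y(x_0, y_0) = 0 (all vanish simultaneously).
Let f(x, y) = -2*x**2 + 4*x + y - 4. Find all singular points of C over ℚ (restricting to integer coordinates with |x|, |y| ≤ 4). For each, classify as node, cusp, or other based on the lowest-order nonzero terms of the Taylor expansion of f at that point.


No singular points in the scanned grid; C is smooth there.

Compute partial derivatives:
  f_x = 4 - 4*x.
  f_y = 1.
f_y = 1 is a nonzero constant, so f_y never vanishes: no point (x, y) can satisfy f = f_x = f_y = 0. In particular no (x, y) ∈ {−4, ..., 4}² is singular; the curve is smooth.


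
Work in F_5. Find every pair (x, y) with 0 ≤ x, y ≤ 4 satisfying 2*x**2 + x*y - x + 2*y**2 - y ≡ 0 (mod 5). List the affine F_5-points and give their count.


Affine F_5-points: {(0, 0), (0, 3), (3, 0), (3, 4), (4, 3)}; count = 5.

For each of the 25 pairs (x, y) ∈ F_5², evaluate f(x, y) mod 5. Record the zeros.
  x = 0: [0↦0, 1↦1, 2↦1, 3↦0, 4↦3]  zeros at y ∈ {0, 3}
  x = 1: [0↦1, 1↦3, 2↦4, 3↦4, 4↦3]  zeros at y ∈ ∅
  x = 2: [0↦1, 1↦4, 2↦1, 3↦2, 4↦2]  zeros at y ∈ ∅
  x = 3: [0↦0, 1↦4, 2↦2, 3↦4, 4↦0]  zeros at y ∈ {0, 4}
  x = 4: [0↦3, 1↦3, 2↦2, 3↦0, 4↦2]  zeros at y ∈ {3}
Collecting zeros: affine points = {(0, 0), (0, 3), (3, 0), (3, 4), (4, 3)}.
Total count |C(F_5)_aff| = 5.


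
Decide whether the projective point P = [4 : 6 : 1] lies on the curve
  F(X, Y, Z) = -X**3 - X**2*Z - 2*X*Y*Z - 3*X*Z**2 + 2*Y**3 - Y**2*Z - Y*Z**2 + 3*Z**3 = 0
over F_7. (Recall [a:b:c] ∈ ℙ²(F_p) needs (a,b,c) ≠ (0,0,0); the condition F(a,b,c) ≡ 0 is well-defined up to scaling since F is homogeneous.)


F(4,6,1) ≡ 1 (mod 7); P is NOT on the curve.

Evaluate F(4, 6, 1) term-by-term (mod 7).
  -X**3 ↦ -1·64·1·1 = -64
  -X**2*Z ↦ -1·16·1·1 = -16
  -2*X*Y*Z ↦ -2·4·6·1 = -48
  -3*X*Z**2 ↦ -3·4·1·1 = -12
  2*Y**3 ↦ 2·1·216·1 = 432
  -Y**2*Z ↦ -1·1·36·1 = -36
  -Y*Z**2 ↦ -1·1·6·1 = -6
  3*Z**3 ↦ 3·1·1·1 = 3
Sum: F(4, 6, 1) = (-64) + (-16) + (-48) + (-12) + (432) + (-36) + (-6) + (3) = 253.
Reducing mod 7: 253 ≡ 1 (mod 7).
Since F(a, b, c) ≡ 1 ≠ 0 (mod 7), P does NOT lie on the curve.


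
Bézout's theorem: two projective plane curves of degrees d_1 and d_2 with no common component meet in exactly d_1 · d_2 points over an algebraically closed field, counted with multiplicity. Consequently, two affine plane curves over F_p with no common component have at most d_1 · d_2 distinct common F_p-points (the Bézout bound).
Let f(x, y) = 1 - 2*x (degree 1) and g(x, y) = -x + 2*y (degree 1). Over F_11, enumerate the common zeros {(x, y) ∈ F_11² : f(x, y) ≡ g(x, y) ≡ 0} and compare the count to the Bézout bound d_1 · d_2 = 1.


Common zeros: {(6, 3)}; count = 1; Bézout bound = 1.

deg(f) = 1, deg(g) = 1, so Bézout bound = 1.
Scan x ∈ F_11. For each x, list the y ∈ F_11 with f(x, y) ≡ 0 and those with g(x, y) ≡ 0 (mod 11); the common zeros in that column are the intersection.
  x = 0: f ≡ 0 at y ∈ ∅; g ≡ 0 at y ∈ {0}; common: ∅.
  x = 1: f ≡ 0 at y ∈ ∅; g ≡ 0 at y ∈ {6}; common: ∅.
  x = 2: f ≡ 0 at y ∈ ∅; g ≡ 0 at y ∈ {1}; common: ∅.
  x = 3: f ≡ 0 at y ∈ ∅; g ≡ 0 at y ∈ {7}; common: ∅.
  x = 4: f ≡ 0 at y ∈ ∅; g ≡ 0 at y ∈ {2}; common: ∅.
  x = 5: f ≡ 0 at y ∈ ∅; g ≡ 0 at y ∈ {8}; common: ∅.
  x = 6: f ≡ 0 at y ∈ {0, 1, 2, 3, 4, 5, 6, 7, 8, 9, 10}; g ≡ 0 at y ∈ {3}; common: {3}.
  x = 7: f ≡ 0 at y ∈ ∅; g ≡ 0 at y ∈ {9}; common: ∅.
  x = 8: f ≡ 0 at y ∈ ∅; g ≡ 0 at y ∈ {4}; common: ∅.
  x = 9: f ≡ 0 at y ∈ ∅; g ≡ 0 at y ∈ {10}; common: ∅.
  x = 10: f ≡ 0 at y ∈ ∅; g ≡ 0 at y ∈ {5}; common: ∅.
Collecting: common zeros = {(6, 3)}, so the count is 1.
Comparison with the Bézout bound: 1 ≤ 1 = deg(f)·deg(g), as expected for curves with no common component (the bound is attained).


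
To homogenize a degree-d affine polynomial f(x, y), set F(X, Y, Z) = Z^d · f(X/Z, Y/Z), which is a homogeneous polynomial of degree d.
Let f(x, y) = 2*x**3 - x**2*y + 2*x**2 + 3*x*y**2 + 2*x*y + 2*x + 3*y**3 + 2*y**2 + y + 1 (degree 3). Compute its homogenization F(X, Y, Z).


F(X, Y, Z) = 2*X**3 - X**2*Y + 2*X**2*Z + 3*X*Y**2 + 2*X*Y*Z + 2*X*Z**2 + 3*Y**3 + 2*Y**2*Z + Y*Z**2 + Z**3

deg(f) = 3.
Substitute x = X/Z, y = Y/Z into f, then multiply by Z^3.
  monomial 2·x^3·y^0 ↦ 2·X^3·Y^0·Z^0.
  monomial -1·x^2·y^1 ↦ -1·X^2·Y^1·Z^0.
  monomial 2·x^2·y^0 ↦ 2·X^2·Y^0·Z^1.
  monomial 3·x^1·y^2 ↦ 3·X^1·Y^2·Z^0.
  monomial 2·x^1·y^1 ↦ 2·X^1·Y^1·Z^1.
  monomial 2·x^1·y^0 ↦ 2·X^1·Y^0·Z^2.
  monomial 3·x^0·y^3 ↦ 3·X^0·Y^3·Z^0.
  monomial 2·x^0·y^2 ↦ 2·X^0·Y^2·Z^1.
  monomial 1·x^0·y^1 ↦ 1·X^0·Y^1·Z^2.
  monomial 1·x^0·y^0 ↦ 1·X^0·Y^0·Z^3.
Collecting: F(X, Y, Z) = 2*X**3 - X**2*Y + 2*X**2*Z + 3*X*Y**2 + 2*X*Y*Z + 2*X*Z**2 + 3*Y**3 + 2*Y**2*Z + Y*Z**2 + Z**3.


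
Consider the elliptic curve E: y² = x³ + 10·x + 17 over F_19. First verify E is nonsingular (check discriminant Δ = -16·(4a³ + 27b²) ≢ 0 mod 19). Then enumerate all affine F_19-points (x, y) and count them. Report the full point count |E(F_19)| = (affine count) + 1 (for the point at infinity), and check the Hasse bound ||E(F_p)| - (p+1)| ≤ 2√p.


Affine points = {(0, 6), (0, 13), (1, 3), (1, 16), (2, 8), (2, 11), (3, 6), (3, 13), (4, 8), (4, 11), (8, 1), (8, 18), (9, 0), (13, 8), (13, 11), (16, 6), (16, 13), (18, 5), (18, 14)}; affine count = 19; |E(F_19)| = 20.

Discriminant check: Δ ∝ 4a³ + 27b² = 4·10³ + 27·17² = 4·1000 + 27·289 ≡ 4 (mod 19). Nonzero ⇒ E is nonsingular.
For each x ∈ F_19, compute rhs = x³ + 10·x + 17 mod 19, then count y ∈ F_19 with y² ≡ rhs.
  x = 0: rhs = 17, matching y values: 6, 13 (2 points).
  x = 1: rhs = 9, matching y values: 3, 16 (2 points).
  x = 2: rhs = 7, matching y values: 8, 11 (2 points).
  x = 3: rhs = 17, matching y values: 6, 13 (2 points).
  x = 4: rhs = 7, matching y values: 8, 11 (2 points).
  x = 5: rhs = 2, matching y values: none (0 points).
  x = 6: rhs = 8, matching y values: none (0 points).
  x = 7: rhs = 12, matching y values: none (0 points).
  x = 8: rhs = 1, matching y values: 1, 18 (2 points).
  x = 9: rhs = 0, matching y values: 0 (1 points).
  x = 10: rhs = 15, matching y values: none (0 points).
  x = 11: rhs = 14, matching y values: none (0 points).
  x = 12: rhs = 3, matching y values: none (0 points).
  x = 13: rhs = 7, matching y values: 8, 11 (2 points).
  x = 14: rhs = 13, matching y values: none (0 points).
  x = 15: rhs = 8, matching y values: none (0 points).
  x = 16: rhs = 17, matching y values: 6, 13 (2 points).
  x = 17: rhs = 8, matching y values: none (0 points).
  x = 18: rhs = 6, matching y values: 5, 14 (2 points).
Total affine count: 19.
Full point count |E(F_19)| = 19 + 1 = 20.
Hasse bound: |20 − (19+1)| = |0| = 0 ≤ 2√19 ≈ 8.7178 ✓.


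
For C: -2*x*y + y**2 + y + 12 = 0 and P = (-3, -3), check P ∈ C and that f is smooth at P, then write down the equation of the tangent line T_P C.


Tangent line at P: 6*x + y + 21 = 0.

Step 1: f(-3, -3) = 0, so P lies on C.
Step 2: partial derivatives
  f_x(x, y) = -2*y, f_y(x, y) = -2*x + 2*y + 1.
  f_x(P) = 6, f_y(P) = 1 (gradient nonzero, so P is smooth).
Step 3: tangent line at P: 6·(x − -3) + 1·(y − -3) = 0.
Expanding: 6*x + y + 21 = 0.


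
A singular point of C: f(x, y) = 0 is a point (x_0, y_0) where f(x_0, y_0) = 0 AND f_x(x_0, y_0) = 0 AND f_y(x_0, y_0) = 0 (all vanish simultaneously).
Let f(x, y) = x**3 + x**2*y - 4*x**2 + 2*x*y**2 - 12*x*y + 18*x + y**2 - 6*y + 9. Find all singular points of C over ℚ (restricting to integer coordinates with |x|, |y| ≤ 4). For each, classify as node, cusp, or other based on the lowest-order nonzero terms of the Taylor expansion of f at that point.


Singular points: {(0, 3)}; classification: node.

Compute partial derivatives:
  f_x = 3*x**2 + 2*x*y - 8*x + 2*y**2 - 12*y + 18.
  f_y = x**2 + 4*x*y - 12*x + 2*y - 6.
Scan x_0 ∈ {−4, ..., 4}. For each x_0, f_y(x_0, y) is a polynomial in y; find its integer roots y ∈ {−4, ..., 4}, then test f_x and f at those candidates.
  x = -4: f_y(-4, y) = 58 - 14*y; no integer root y with |y| ≤ 4.
  x = -3: f_y(-3, y) = 39 - 10*y; no integer root y with |y| ≤ 4.
  x = -2: f_y(-2, y) = 22 - 6*y; no integer root y with |y| ≤ 4.
  x = -1: f_y(-1, y) = 7 - 2*y; no integer root y with |y| ≤ 4.
  x = 0: f_y(0, y) = 2*y - 6; vanishes at y ∈ {3}. (0, 3): f_x = 0, f = 0 — SINGULAR.
  x = 1: f_y(1, y) = 6*y - 17; no integer root y with |y| ≤ 4.
  x = 2: f_y(2, y) = 10*y - 26; no integer root y with |y| ≤ 4.
  x = 3: f_y(3, y) = 14*y - 33; no integer root y with |y| ≤ 4.
  x = 4: f_y(4, y) = 18*y - 38; no integer root y with |y| ≤ 4.
Only singular point on the grid: (0, 3).
Classify: substitute x = 0 + u, y = 3 + v and expand: f = u**3 + u**2*v - u**2 + 2*u*v**2 + v**2.
No constant or linear terms (consistent with a singular point). Quadratic part: -u**2 + v**2. Cubic part: u**3 + u**2*v + 2*u*v**2.
The quadratic part v**2 - u**2 = (v − u)(v + u) splits into two distinct linear factors, so there are two distinct tangent lines y − 3 = ±(x − 0) — this is a node (ordinary double point).
Classification: node.


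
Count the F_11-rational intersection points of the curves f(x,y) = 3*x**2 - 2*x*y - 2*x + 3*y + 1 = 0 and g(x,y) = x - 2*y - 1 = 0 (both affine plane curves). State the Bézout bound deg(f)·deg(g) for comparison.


Common zeros: ∅; count = 0; Bézout bound = 2.

deg(f) = 2, deg(g) = 1, so Bézout bound = 2.
Scan x ∈ F_11. For each x, list the y ∈ F_11 with f(x, y) ≡ 0 and those with g(x, y) ≡ 0 (mod 11); the common zeros in that column are the intersection.
  x = 0: f ≡ 0 at y ∈ {7}; g ≡ 0 at y ∈ {5}; common: ∅.
  x = 1: f ≡ 0 at y ∈ {9}; g ≡ 0 at y ∈ {0}; common: ∅.
  x = 2: f ≡ 0 at y ∈ {9}; g ≡ 0 at y ∈ {6}; common: ∅.
  x = 3: f ≡ 0 at y ∈ {0}; g ≡ 0 at y ∈ {1}; common: ∅.
  x = 4: f ≡ 0 at y ∈ {6}; g ≡ 0 at y ∈ {7}; common: ∅.
  x = 5: f ≡ 0 at y ∈ {0}; g ≡ 0 at y ∈ {2}; common: ∅.
  x = 6: f ≡ 0 at y ∈ {1}; g ≡ 0 at y ∈ {8}; common: ∅.
  x = 7: f ≡ 0 at y ∈ ∅; g ≡ 0 at y ∈ {3}; common: ∅.
  x = 8: f ≡ 0 at y ∈ {6}; g ≡ 0 at y ∈ {9}; common: ∅.
  x = 9: f ≡ 0 at y ∈ {7}; g ≡ 0 at y ∈ {4}; common: ∅.
  x = 10: f ≡ 0 at y ∈ {1}; g ≡ 0 at y ∈ {10}; common: ∅.
Collecting: common zeros = ∅, so the count is 0.
Comparison with the Bézout bound: 0 ≤ 2 = deg(f)·deg(g), as expected for curves with no common component (the affine F_11-count falls short of the bound because intersections may lie at infinity, over extension fields, or carry multiplicity).
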